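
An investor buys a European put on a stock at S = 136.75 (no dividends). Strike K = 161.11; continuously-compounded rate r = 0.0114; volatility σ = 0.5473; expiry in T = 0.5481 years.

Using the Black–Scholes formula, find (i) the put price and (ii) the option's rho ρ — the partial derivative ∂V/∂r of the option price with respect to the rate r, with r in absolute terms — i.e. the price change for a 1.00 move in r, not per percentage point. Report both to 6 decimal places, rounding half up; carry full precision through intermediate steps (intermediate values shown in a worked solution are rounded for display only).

price = 37.261251
ρ = -63.445859

σ√T = 0.5473·√0.5481 = 0.405187
d₁ = (ln(S/K) + (r+σ²/2)T) / (σ√T) = (ln(136.75/161.11) + (0.0114+0.5473²/2)·0.5481) / 0.405187 = (-0.163933 + 0.088337) / 0.405187 = -0.186572
d₂ = d₁ − σ√T = -0.186572 − 0.405187 = -0.591759
e^{−rT} = e^{−0.0114·0.5481} = 0.993771
N(−d₁) = 0.574002,  N(−d₂) = 0.722994
Put price V = K·e^{−rT}·N(−d₂) − S·N(−d₁) = 115.755992 − 78.494740 = 37.261251
ρ = −K·T·e^{−rT}·N(−d₂) = -63.445859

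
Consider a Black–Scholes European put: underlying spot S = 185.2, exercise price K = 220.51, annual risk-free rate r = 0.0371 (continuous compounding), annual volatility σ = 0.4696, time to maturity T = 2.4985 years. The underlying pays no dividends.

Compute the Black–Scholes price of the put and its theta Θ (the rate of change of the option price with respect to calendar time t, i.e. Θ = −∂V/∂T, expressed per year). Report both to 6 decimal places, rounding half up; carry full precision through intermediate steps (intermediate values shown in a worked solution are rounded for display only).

σ√T = 0.4696·√2.4985 = 0.742280
d₁ = (ln(S/K) + (r+σ²/2)T) / (σ√T) = (ln(185.2/220.51) + (0.0371+0.4696²/2)·2.4985) / 0.742280 = (-0.174507 + 0.368184) / 0.742280 = 0.260922
d₂ = d₁ − σ√T = 0.260922 − 0.742280 = -0.481358
e^{−rT} = e^{−0.0371·2.4985} = 0.911472
N(−d₁) = 0.397076,  N(−d₂) = 0.684869
Put price V = K·e^{−rT}·N(−d₂) − S·N(−d₁) = 137.650900 − 73.538512 = 64.112387
φ(d₁) = (1/√(2π))·e^{−d₁²/2} = 0.385591
Θ = −S·φ(d₁)·σ/(2√T) + r·K·e^{−rT}·N(−d₂) = −10.607816 + 5.106848 = -5.500968

price = 64.112387
Θ = -5.500968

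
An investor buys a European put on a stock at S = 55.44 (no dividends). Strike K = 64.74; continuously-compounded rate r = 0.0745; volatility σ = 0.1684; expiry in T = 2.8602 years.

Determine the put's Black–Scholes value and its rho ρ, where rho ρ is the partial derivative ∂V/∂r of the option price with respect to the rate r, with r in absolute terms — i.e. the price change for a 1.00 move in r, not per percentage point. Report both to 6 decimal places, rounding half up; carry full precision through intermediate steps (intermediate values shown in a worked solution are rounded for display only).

σ√T = 0.1684·√2.8602 = 0.284800
d₁ = (ln(S/K) + (r+σ²/2)T) / (σ√T) = (ln(55.44/64.74) + (0.0745+0.1684²/2)·2.8602) / 0.284800 = (-0.155078 + 0.253640) / 0.284800 = 0.346076
d₂ = d₁ − σ√T = 0.346076 − 0.284800 = 0.061276
e^{−rT} = e^{−0.0745·2.8602} = 0.808088
N(−d₁) = 0.364643,  N(−d₂) = 0.475570
Put price V = K·e^{−rT}·N(−d₂) − S·N(−d₁) = 24.879707 − 20.215792 = 4.663915
ρ = −K·T·e^{−rT}·N(−d₂) = -71.160938

price = 4.663915
ρ = -71.160938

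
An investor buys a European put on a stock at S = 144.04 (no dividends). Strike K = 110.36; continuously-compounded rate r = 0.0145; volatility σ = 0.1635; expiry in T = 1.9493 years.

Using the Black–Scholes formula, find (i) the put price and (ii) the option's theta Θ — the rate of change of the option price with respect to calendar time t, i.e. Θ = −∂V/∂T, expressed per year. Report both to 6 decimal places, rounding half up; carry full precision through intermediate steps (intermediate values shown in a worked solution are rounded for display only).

σ√T = 0.1635·√1.9493 = 0.228274
d₁ = (ln(S/K) + (r+σ²/2)T) / (σ√T) = (ln(144.04/110.36) + (0.0145+0.1635²/2)·1.9493) / 0.228274 = (0.266343 + 0.054319) / 0.228274 = 1.404725
d₂ = d₁ − σ√T = 1.404725 − 0.228274 = 1.176451
e^{−rT} = e^{−0.0145·1.9493} = 0.972131
N(−d₁) = 0.080052,  N(−d₂) = 0.119707
Put price V = K·e^{−rT}·N(−d₂) − S·N(−d₁) = 12.842729 − 11.530618 = 1.312111
φ(d₁) = (1/√(2π))·e^{−d₁²/2} = 0.148739
Θ = −S·φ(d₁)·σ/(2√T) + r·K·e^{−rT}·N(−d₂) = −1.254455 + 0.186220 = -1.068236

price = 1.312111
Θ = -1.068236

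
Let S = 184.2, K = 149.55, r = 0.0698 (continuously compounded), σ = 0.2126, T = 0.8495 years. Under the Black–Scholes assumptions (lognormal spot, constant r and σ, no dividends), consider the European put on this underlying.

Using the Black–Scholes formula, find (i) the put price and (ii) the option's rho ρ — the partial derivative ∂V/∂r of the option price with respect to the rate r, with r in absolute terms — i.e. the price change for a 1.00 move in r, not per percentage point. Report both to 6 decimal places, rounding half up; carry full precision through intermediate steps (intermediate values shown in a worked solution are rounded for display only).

price = 1.242708
ρ = -12.257495

σ√T = 0.2126·√0.8495 = 0.195950
d₁ = (ln(S/K) + (r+σ²/2)T) / (σ√T) = (ln(184.2/149.55) + (0.0698+0.2126²/2)·0.8495) / 0.195950 = (0.208391 + 0.078493) / 0.195950 = 1.464072
d₂ = d₁ − σ√T = 1.464072 − 0.195950 = 1.268122
e^{−rT} = e^{−0.0698·0.8495} = 0.942429
N(−d₁) = 0.071587,  N(−d₂) = 0.102377
Put price V = K·e^{−rT}·N(−d₂) − S·N(−d₁) = 14.429070 − 13.186362 = 1.242708
ρ = −K·T·e^{−rT}·N(−d₂) = -12.257495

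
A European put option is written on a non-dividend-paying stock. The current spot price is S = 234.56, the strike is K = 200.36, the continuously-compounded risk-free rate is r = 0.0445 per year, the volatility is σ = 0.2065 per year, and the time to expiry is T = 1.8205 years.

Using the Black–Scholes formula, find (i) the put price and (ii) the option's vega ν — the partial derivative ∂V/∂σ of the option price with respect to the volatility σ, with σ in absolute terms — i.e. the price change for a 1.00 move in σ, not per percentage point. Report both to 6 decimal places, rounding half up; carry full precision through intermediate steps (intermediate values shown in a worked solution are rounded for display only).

σ√T = 0.2065·√1.8205 = 0.278622
d₁ = (ln(S/K) + (r+σ²/2)T) / (σ√T) = (ln(234.56/200.36) + (0.0445+0.2065²/2)·1.8205) / 0.278622 = (0.157596 + 0.119827) / 0.278622 = 0.995697
d₂ = d₁ − σ√T = 0.995697 − 0.278622 = 0.717075
e^{−rT} = e^{−0.0445·1.8205} = 0.922182
N(−d₁) = 0.159699,  N(−d₂) = 0.236664
Put price V = K·e^{−rT}·N(−d₂) − S·N(−d₁) = 43.728039 − 37.458937 = 6.269101
φ(d₁) = (1/√(2π))·e^{−d₁²/2} = 0.243012
ν = S·φ(d₁)·√T = 76.908963

price = 6.269101
ν = 76.908963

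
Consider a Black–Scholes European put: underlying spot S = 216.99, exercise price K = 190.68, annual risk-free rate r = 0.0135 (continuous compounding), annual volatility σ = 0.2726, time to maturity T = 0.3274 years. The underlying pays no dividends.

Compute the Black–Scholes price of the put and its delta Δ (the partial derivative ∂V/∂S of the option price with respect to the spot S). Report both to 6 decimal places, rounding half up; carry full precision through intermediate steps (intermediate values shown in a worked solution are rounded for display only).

price = 3.431518
Δ = -0.174896

σ√T = 0.2726·√0.3274 = 0.155979
d₁ = (ln(S/K) + (r+σ²/2)T) / (σ√T) = (ln(216.99/190.68) + (0.0135+0.2726²/2)·0.3274) / 0.155979 = (0.129255 + 0.016585) / 0.155979 = 0.934995
d₂ = d₁ − σ√T = 0.934995 − 0.155979 = 0.779016
e^{−rT} = e^{−0.0135·0.3274} = 0.995590
N(−d₁) = 0.174896,  N(−d₂) = 0.217985
Put price V = K·e^{−rT}·N(−d₂) − S·N(−d₁) = 41.382100 − 37.950582 = 3.431518
Δ = −N(−d₁) = -0.174896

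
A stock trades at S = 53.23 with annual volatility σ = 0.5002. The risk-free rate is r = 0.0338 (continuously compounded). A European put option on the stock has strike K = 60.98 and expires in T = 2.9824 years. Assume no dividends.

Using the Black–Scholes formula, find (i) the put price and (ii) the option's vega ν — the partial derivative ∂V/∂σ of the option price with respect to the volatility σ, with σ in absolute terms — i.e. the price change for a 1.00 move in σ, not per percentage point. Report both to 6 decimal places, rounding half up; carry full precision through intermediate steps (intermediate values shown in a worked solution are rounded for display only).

price = 19.072492
ν = 33.970963

σ√T = 0.5002·√2.9824 = 0.863827
d₁ = (ln(S/K) + (r+σ²/2)T) / (σ√T) = (ln(53.23/60.98) + (0.0338+0.5002²/2)·2.9824) / 0.863827 = (-0.135924 + 0.473903) / 0.863827 = 0.391259
d₂ = d₁ − σ√T = 0.391259 − 0.863827 = -0.472568
e^{−rT} = e^{−0.0338·2.9824} = 0.904109
N(−d₁) = 0.347803,  N(−d₂) = 0.681739
Put price V = K·e^{−rT}·N(−d₂) − S·N(−d₁) = 37.586048 − 18.513556 = 19.072492
φ(d₁) = (1/√(2π))·e^{−d₁²/2} = 0.369546
ν = S·φ(d₁)·√T = 33.970963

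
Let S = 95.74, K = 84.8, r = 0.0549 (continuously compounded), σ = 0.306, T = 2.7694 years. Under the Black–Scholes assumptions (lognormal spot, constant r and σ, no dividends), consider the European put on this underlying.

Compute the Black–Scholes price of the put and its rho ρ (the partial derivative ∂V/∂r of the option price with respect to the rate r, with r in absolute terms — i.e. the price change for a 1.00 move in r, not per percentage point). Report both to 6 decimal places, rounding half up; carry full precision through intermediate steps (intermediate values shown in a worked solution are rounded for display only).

σ√T = 0.306·√2.7694 = 0.509230
d₁ = (ln(S/K) + (r+σ²/2)T) / (σ√T) = (ln(95.74/84.8) + (0.0549+0.306²/2)·2.7694) / 0.509230 = (0.121341 + 0.281698) / 0.509230 = 0.791466
d₂ = d₁ − σ√T = 0.791466 − 0.509230 = 0.282236
e^{−rT} = e^{−0.0549·2.7694} = 0.858954
N(−d₁) = 0.214336,  N(−d₂) = 0.388881
Put price V = K·e^{−rT}·N(−d₂) − S·N(−d₁) = 28.325847 − 20.520535 = 7.805311
ρ = −K·T·e^{−rT}·N(−d₂) = -78.445599

price = 7.805311
ρ = -78.445599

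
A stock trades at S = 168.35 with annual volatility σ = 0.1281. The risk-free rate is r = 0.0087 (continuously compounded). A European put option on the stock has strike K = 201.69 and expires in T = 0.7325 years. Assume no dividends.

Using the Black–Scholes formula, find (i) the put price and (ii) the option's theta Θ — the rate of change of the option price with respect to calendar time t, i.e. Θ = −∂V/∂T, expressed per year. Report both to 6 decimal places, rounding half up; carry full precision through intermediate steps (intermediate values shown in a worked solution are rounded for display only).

σ√T = 0.1281·√0.7325 = 0.109636
d₁ = (ln(S/K) + (r+σ²/2)T) / (σ√T) = (ln(168.35/201.69) + (0.0087+0.1281²/2)·0.7325) / 0.109636 = (-0.180687 + 0.012383) / 0.109636 = -1.535117
d₂ = d₁ − σ√T = -1.535117 − 0.109636 = -1.644753
e^{−rT} = e^{−0.0087·0.7325} = 0.993648
N(−d₁) = 0.937622,  N(−d₂) = 0.949990
Put price V = K·e^{−rT}·N(−d₂) − S·N(−d₁) = 190.386239 − 157.848732 = 32.537507
φ(d₁) = (1/√(2π))·e^{−d₁²/2} = 0.122796
Θ = −S·φ(d₁)·σ/(2√T) + r·K·e^{−rT}·N(−d₂) = −1.547081 + 1.656360 = 0.109279

price = 32.537507
Θ = 0.109279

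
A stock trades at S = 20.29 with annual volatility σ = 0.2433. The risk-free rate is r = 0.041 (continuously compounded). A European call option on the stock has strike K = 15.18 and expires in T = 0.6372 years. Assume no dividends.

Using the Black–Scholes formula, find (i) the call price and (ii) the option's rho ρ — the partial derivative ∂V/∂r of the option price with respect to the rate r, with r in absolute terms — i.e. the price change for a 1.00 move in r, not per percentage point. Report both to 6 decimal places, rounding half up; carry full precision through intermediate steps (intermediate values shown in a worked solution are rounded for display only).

price = 5.574278
ρ = 8.831130

σ√T = 0.2433·√0.6372 = 0.194214
d₁ = (ln(S/K) + (r+σ²/2)T) / (σ√T) = (ln(20.29/15.18) + (0.041+0.2433²/2)·0.6372) / 0.194214 = (0.290149 + 0.044985) / 0.194214 = 1.725594
d₂ = d₁ − σ√T = 1.725594 − 0.194214 = 1.531380
e^{−rT} = e^{−0.041·0.6372} = 0.974213
N(d₁) = 0.957790,  N(d₂) = 0.937162
Call price V = S·N(d₁) − K·e^{−rT}·N(d₂) = 19.433554 − 13.859276 = 5.574278
ρ = K·T·e^{−rT}·N(d₂) = 8.831130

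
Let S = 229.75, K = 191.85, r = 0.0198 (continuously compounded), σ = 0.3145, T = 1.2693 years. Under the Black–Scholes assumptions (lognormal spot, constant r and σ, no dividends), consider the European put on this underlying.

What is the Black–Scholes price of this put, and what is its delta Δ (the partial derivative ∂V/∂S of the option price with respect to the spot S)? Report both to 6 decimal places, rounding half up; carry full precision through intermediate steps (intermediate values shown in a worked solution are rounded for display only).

σ√T = 0.3145·√1.2693 = 0.354326
d₁ = (ln(S/K) + (r+σ²/2)T) / (σ√T) = (ln(229.75/191.85) + (0.0198+0.3145²/2)·1.2693) / 0.354326 = (0.180278 + 0.087906) / 0.354326 = 0.756884
d₂ = d₁ − σ√T = 0.756884 − 0.354326 = 0.402558
e^{−rT} = e^{−0.0198·1.2693} = 0.975181
N(−d₁) = 0.224560,  N(−d₂) = 0.343637
Put price V = K·e^{−rT}·N(−d₂) − S·N(−d₁) = 64.290469 − 51.592599 = 12.697870
Δ = −N(−d₁) = -0.224560

price = 12.697870
Δ = -0.224560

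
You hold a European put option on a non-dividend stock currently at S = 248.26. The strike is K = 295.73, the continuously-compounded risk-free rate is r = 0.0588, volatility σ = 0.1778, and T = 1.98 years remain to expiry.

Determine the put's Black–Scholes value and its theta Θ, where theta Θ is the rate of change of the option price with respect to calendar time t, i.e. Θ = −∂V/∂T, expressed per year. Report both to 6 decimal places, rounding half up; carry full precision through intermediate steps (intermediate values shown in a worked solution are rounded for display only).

σ√T = 0.1778·√1.98 = 0.250187
d₁ = (ln(S/K) + (r+σ²/2)T) / (σ√T) = (ln(248.26/295.73) + (0.0588+0.1778²/2)·1.98) / 0.250187 = (-0.174970 + 0.147721) / 0.250187 = -0.108917
d₂ = d₁ − σ√T = -0.108917 − 0.250187 = -0.359104
e^{−rT} = e^{−0.0588·1.98} = 0.890098
N(−d₁) = 0.543366,  N(−d₂) = 0.640241
Put price V = K·e^{−rT}·N(−d₂) − S·N(−d₁) = 168.529812 − 134.895998 = 33.633814
φ(d₁) = (1/√(2π))·e^{−d₁²/2} = 0.396583
Θ = −S·φ(d₁)·σ/(2√T) + r·K·e^{−rT}·N(−d₂) = −6.220281 + 9.909553 = 3.689272

price = 33.633814
Θ = 3.689272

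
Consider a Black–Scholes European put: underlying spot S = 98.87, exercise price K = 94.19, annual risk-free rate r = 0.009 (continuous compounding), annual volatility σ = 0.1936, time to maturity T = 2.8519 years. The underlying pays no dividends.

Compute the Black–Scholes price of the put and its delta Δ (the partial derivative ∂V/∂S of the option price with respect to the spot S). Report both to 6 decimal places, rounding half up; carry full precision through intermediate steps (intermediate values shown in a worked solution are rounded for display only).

price = 9.160437
Δ = -0.348159

σ√T = 0.1936·√2.8519 = 0.326943
d₁ = (ln(S/K) + (r+σ²/2)T) / (σ√T) = (ln(98.87/94.19) + (0.009+0.1936²/2)·2.8519) / 0.326943 = (0.048492 + 0.079113) / 0.326943 = 0.390297
d₂ = d₁ − σ√T = 0.390297 − 0.326943 = 0.063353
e^{−rT} = e^{−0.009·2.8519} = 0.974659
N(−d₁) = 0.348159,  N(−d₂) = 0.474743
Put price V = K·e^{−rT}·N(−d₂) − S·N(−d₁) = 43.582876 − 34.422439 = 9.160437
Δ = −N(−d₁) = -0.348159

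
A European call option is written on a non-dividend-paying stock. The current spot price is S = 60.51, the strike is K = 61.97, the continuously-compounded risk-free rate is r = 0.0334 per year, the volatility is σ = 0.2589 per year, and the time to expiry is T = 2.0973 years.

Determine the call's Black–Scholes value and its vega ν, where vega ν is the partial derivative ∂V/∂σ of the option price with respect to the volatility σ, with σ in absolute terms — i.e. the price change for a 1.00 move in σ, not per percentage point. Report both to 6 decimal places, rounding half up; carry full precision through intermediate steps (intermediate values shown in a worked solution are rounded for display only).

price = 10.227288
ν = 33.312235

σ√T = 0.2589·√2.0973 = 0.374940
d₁ = (ln(S/K) + (r+σ²/2)T) / (σ√T) = (ln(60.51/61.97) + (0.0334+0.2589²/2)·2.0973) / 0.374940 = (-0.023842 + 0.140340) / 0.374940 = 0.310711
d₂ = d₁ − σ√T = 0.310711 − 0.374940 = -0.064229
e^{−rT} = e^{−0.0334·2.0973} = 0.932347
N(d₁) = 0.621990,  N(d₂) = 0.474394
Call price V = S·N(d₁) − K·e^{−rT}·N(d₂) = 37.636612 − 27.409324 = 10.227288
φ(d₁) = (1/√(2π))·e^{−d₁²/2} = 0.380142
ν = S·φ(d₁)·√T = 33.312235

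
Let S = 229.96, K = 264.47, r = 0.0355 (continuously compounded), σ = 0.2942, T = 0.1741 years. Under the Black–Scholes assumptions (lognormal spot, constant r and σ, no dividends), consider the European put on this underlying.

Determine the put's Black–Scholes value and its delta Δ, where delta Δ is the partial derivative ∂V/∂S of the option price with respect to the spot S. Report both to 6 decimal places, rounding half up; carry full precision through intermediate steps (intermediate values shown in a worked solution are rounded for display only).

σ√T = 0.2942·√0.1741 = 0.122756
d₁ = (ln(S/K) + (r+σ²/2)T) / (σ√T) = (ln(229.96/264.47) + (0.0355+0.2942²/2)·0.1741) / 0.122756 = (-0.139822 + 0.013715) / 0.122756 = -1.027303
d₂ = d₁ − σ√T = -1.027303 − 0.122756 = -1.150059
e^{−rT} = e^{−0.0355·0.1741} = 0.993839
N(−d₁) = 0.847861,  N(−d₂) = 0.874940
Put price V = K·e^{−rT}·N(−d₂) − S·N(−d₁) = 229.969682 − 194.974132 = 34.995550
Δ = −N(−d₁) = -0.847861

price = 34.995550
Δ = -0.847861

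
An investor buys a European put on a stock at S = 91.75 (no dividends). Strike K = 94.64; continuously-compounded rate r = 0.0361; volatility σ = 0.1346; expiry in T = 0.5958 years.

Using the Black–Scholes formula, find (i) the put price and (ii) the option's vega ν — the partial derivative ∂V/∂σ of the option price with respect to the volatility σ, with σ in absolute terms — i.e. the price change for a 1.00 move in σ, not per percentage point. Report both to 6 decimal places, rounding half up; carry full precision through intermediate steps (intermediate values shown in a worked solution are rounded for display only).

σ√T = 0.1346·√0.5958 = 0.103895
d₁ = (ln(S/K) + (r+σ²/2)T) / (σ√T) = (ln(91.75/94.64) + (0.0361+0.1346²/2)·0.5958) / 0.103895 = (-0.031013 + 0.026905) / 0.103895 = -0.039533
d₂ = d₁ − σ√T = -0.039533 − 0.103895 = -0.143428
e^{−rT} = e^{−0.0361·0.5958} = 0.978721
N(−d₁) = 0.515767,  N(−d₂) = 0.557024
Put price V = K·e^{−rT}·N(−d₂) − S·N(−d₁) = 51.594991 − 47.321635 = 4.273356
φ(d₁) = (1/√(2π))·e^{−d₁²/2} = 0.398631
ν = S·φ(d₁)·√T = 28.231050

price = 4.273356
ν = 28.231050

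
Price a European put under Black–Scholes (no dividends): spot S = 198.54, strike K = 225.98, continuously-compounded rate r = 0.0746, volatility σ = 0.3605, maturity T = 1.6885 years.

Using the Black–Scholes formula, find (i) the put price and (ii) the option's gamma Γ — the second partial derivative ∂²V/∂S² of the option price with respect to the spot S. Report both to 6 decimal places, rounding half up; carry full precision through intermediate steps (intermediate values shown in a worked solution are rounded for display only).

price = 37.179726
Γ = 0.004181

σ√T = 0.3605·√1.6885 = 0.468442
d₁ = (ln(S/K) + (r+σ²/2)T) / (σ√T) = (ln(198.54/225.98) + (0.0746+0.3605²/2)·1.6885) / 0.468442 = (-0.129456 + 0.235681) / 0.468442 = 0.226763
d₂ = d₁ − σ√T = 0.226763 − 0.468442 = -0.241679
e^{−rT} = e^{−0.0746·1.6885} = 0.881648
N(−d₁) = 0.410304,  N(−d₂) = 0.595486
Put price V = K·e^{−rT}·N(−d₂) − S·N(−d₁) = 118.641515 − 81.461789 = 37.179726
φ(d₁) = (1/√(2π))·e^{−d₁²/2} = 0.388816
Γ = φ(d₁) / (S·σ·√T) = 0.004181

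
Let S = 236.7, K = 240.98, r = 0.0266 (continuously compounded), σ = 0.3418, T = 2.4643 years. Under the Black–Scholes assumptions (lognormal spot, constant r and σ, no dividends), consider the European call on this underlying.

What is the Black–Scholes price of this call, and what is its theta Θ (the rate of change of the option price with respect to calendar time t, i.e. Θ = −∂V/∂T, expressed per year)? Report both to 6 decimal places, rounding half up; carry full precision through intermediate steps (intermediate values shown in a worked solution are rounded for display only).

σ√T = 0.3418·√2.4643 = 0.536561
d₁ = (ln(S/K) + (r+σ²/2)T) / (σ√T) = (ln(236.7/240.98) + (0.0266+0.3418²/2)·2.4643) / 0.536561 = (-0.017920 + 0.209499) / 0.536561 = 0.357049
d₂ = d₁ − σ√T = 0.357049 − 0.536561 = -0.179511
e^{−rT} = e^{−0.0266·2.4643} = 0.936552
N(d₁) = 0.639473,  N(d₂) = 0.428768
Call price V = S·N(d₁) − K·e^{−rT}·N(d₂) = 151.363156 − 96.768788 = 54.594368
φ(d₁) = (1/√(2π))·e^{−d₁²/2} = 0.374306
Θ = −S·φ(d₁)·σ/(2√T) − r·K·e^{−rT}·N(d₂) = −9.645411 − 2.574050 = -12.219461

price = 54.594368
Θ = -12.219461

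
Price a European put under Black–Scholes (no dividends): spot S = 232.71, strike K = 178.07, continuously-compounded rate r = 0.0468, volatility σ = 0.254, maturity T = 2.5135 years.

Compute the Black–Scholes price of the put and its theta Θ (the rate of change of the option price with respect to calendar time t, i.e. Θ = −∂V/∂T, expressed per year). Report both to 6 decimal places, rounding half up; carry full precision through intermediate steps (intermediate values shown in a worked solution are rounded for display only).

σ√T = 0.254·√2.5135 = 0.402692
d₁ = (ln(S/K) + (r+σ²/2)T) / (σ√T) = (ln(232.71/178.07) + (0.0468+0.254²/2)·2.5135) / 0.402692 = (0.267616 + 0.198712) / 0.402692 = 1.158028
d₂ = d₁ − σ√T = 1.158028 − 0.402692 = 0.755335
e^{−rT} = e^{−0.0468·2.5135} = 0.889023
N(−d₁) = 0.123426,  N(−d₂) = 0.225024
Put price V = K·e^{−rT}·N(−d₂) − S·N(−d₁) = 35.623168 − 28.722558 = 6.900610
φ(d₁) = (1/√(2π))·e^{−d₁²/2} = 0.204037
Θ = −S·φ(d₁)·σ/(2√T) + r·K·e^{−rT}·N(−d₂) = −3.803548 + 1.667164 = -2.136384

price = 6.900610
Θ = -2.136384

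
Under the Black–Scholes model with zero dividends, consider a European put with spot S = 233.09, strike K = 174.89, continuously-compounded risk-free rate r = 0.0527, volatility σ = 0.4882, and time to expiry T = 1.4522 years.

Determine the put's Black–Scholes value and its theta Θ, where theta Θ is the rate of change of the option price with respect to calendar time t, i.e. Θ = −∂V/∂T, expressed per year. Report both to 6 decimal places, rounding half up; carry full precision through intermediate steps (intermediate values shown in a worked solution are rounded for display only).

σ√T = 0.4882·√1.4522 = 0.588316
d₁ = (ln(S/K) + (r+σ²/2)T) / (σ√T) = (ln(233.09/174.89) + (0.0527+0.4882²/2)·1.4522) / 0.588316 = (0.287267 + 0.249589) / 0.588316 = 0.912530
d₂ = d₁ − σ√T = 0.912530 − 0.588316 = 0.324214
e^{−rT} = e^{−0.0527·1.4522} = 0.926324
N(−d₁) = 0.180745,  N(−d₂) = 0.372888
Put price V = K·e^{−rT}·N(−d₂) − S·N(−d₁) = 60.409684 − 42.129817 = 18.279867
φ(d₁) = (1/√(2π))·e^{−d₁²/2} = 0.263081
Θ = −S·φ(d₁)·σ/(2√T) + r·K·e^{−rT}·N(−d₂) = −12.421307 + 3.183590 = -9.237717

price = 18.279867
Θ = -9.237717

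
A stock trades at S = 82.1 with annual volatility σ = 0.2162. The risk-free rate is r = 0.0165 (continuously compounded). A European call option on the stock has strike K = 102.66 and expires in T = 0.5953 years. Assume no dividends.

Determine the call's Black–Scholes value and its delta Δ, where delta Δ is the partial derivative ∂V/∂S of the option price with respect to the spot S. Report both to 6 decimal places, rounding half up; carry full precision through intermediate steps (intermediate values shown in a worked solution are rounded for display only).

price = 0.720791
Δ = 0.115563

σ√T = 0.2162·√0.5953 = 0.166811
d₁ = (ln(S/K) + (r+σ²/2)T) / (σ√T) = (ln(82.1/102.66) + (0.0165+0.2162²/2)·0.5953) / 0.166811 = (-0.223485 + 0.023735) / 0.166811 = -1.197461
d₂ = d₁ − σ√T = -1.197461 − 0.166811 = -1.364272
e^{−rT} = e^{−0.0165·0.5953} = 0.990226
N(d₁) = 0.115563,  N(d₂) = 0.086241
Call price V = S·N(d₁) − K·e^{−rT}·N(d₂) = 9.487758 − 8.766967 = 0.720791
Δ = N(d₁) = 0.115563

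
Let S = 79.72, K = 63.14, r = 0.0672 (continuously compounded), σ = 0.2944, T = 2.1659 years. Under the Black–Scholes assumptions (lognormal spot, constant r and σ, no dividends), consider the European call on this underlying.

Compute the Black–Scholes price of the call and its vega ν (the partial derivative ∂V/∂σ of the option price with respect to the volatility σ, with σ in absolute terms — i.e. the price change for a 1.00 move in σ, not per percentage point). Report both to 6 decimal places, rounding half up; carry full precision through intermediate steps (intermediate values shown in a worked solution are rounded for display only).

σ√T = 0.2944·√2.1659 = 0.433268
d₁ = (ln(S/K) + (r+σ²/2)T) / (σ√T) = (ln(79.72/63.14) + (0.0672+0.2944²/2)·2.1659) / 0.433268 = (0.233166 + 0.239409) / 0.433268 = 1.090722
d₂ = d₁ − σ√T = 1.090722 − 0.433268 = 0.657453
e^{−rT} = e^{−0.0672·2.1659} = 0.864548
N(d₁) = 0.862302,  N(d₂) = 0.744555
Call price V = S·N(d₁) − K·e^{−rT}·N(d₂) = 68.742741 − 40.643454 = 28.099287
φ(d₁) = (1/√(2π))·e^{−d₁²/2} = 0.220078
ν = S·φ(d₁)·√T = 25.820352

price = 28.099287
ν = 25.820352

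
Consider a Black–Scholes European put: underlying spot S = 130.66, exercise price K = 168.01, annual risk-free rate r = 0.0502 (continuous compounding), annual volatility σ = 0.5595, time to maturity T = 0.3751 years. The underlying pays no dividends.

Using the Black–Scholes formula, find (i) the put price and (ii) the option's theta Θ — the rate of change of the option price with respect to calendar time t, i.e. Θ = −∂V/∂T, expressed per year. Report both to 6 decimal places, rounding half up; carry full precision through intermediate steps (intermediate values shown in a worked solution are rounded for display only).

σ√T = 0.5595·√0.3751 = 0.342668
d₁ = (ln(S/K) + (r+σ²/2)T) / (σ√T) = (ln(130.66/168.01) + (0.0502+0.5595²/2)·0.3751) / 0.342668 = (-0.251425 + 0.077541) / 0.342668 = -0.507442
d₂ = d₁ − σ√T = -0.507442 − 0.342668 = -0.850110
e^{−rT} = e^{−0.0502·0.3751} = 0.981346
N(−d₁) = 0.694078,  N(−d₂) = 0.802368
Put price V = K·e^{−rT}·N(−d₂) − S·N(−d₁) = 132.291221 − 90.688196 = 41.603025
φ(d₁) = (1/√(2π))·e^{−d₁²/2} = 0.350748
Θ = −S·φ(d₁)·σ/(2√T) + r·K·e^{−rT}·N(−d₂) = −20.933140 + 6.641019 = -14.292121

price = 41.603025
Θ = -14.292121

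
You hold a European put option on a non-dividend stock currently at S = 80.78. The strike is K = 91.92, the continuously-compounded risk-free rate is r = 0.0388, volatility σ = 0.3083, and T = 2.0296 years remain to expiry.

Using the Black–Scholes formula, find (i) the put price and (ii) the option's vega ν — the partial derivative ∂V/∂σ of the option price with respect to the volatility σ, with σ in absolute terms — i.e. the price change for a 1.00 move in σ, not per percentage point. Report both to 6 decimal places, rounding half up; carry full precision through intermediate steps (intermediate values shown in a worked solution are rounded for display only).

σ√T = 0.3083·√2.0296 = 0.439217
d₁ = (ln(S/K) + (r+σ²/2)T) / (σ√T) = (ln(80.78/91.92) + (0.0388+0.3083²/2)·2.0296) / 0.439217 = (-0.129189 + 0.175204) / 0.439217 = 0.104766
d₂ = d₁ − σ√T = 0.104766 − 0.439217 = -0.334451
e^{−rT} = e^{−0.0388·2.0296} = 0.924272
N(−d₁) = 0.458281,  N(−d₂) = 0.630980
Put price V = K·e^{−rT}·N(−d₂) − S·N(−d₁) = 53.607529 − 37.019926 = 16.587603
φ(d₁) = (1/√(2π))·e^{−d₁²/2} = 0.396759
ν = S·φ(d₁)·√T = 45.659985

price = 16.587603
ν = 45.659985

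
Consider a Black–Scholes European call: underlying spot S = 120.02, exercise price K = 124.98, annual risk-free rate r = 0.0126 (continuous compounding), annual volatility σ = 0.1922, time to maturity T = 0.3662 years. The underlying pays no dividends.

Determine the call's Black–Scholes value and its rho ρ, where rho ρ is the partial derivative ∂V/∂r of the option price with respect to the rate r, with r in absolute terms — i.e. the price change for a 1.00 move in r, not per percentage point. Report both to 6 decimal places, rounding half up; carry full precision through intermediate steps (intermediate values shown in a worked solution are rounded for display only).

price = 3.742428
ρ = 16.261046

σ√T = 0.1922·√0.3662 = 0.116309
d₁ = (ln(S/K) + (r+σ²/2)T) / (σ√T) = (ln(120.02/124.98) + (0.0126+0.1922²/2)·0.3662) / 0.116309 = (-0.040495 + 0.011378) / 0.116309 = -0.250345
d₂ = d₁ − σ√T = -0.250345 − 0.116309 = -0.366654
e^{−rT} = e^{−0.0126·0.3662} = 0.995397
N(d₁) = 0.401160,  N(d₂) = 0.356939
Call price V = S·N(d₁) − K·e^{−rT}·N(d₂) = 48.147250 − 44.404822 = 3.742428
ρ = K·T·e^{−rT}·N(d₂) = 16.261046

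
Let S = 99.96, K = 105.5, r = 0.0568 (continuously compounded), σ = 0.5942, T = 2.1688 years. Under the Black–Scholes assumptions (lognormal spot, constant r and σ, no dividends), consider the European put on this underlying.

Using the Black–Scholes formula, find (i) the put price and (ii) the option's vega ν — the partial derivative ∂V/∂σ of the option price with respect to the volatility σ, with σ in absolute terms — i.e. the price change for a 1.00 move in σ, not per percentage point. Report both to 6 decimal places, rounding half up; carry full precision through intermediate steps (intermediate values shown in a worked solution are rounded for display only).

price = 29.434970
ν = 51.390113

σ√T = 0.5942·√2.1688 = 0.875069
d₁ = (ln(S/K) + (r+σ²/2)T) / (σ√T) = (ln(99.96/105.5) + (0.0568+0.5942²/2)·2.1688) / 0.875069 = (-0.053941 + 0.506061) / 0.875069 = 0.516668
d₂ = d₁ − σ√T = 0.516668 − 0.875069 = -0.358401
e^{−rT} = e^{−0.0568·2.1688} = 0.884098
N(−d₁) = 0.302694,  N(−d₂) = 0.639979
Put price V = K·e^{−rT}·N(−d₂) − S·N(−d₁) = 59.692267 − 30.257297 = 29.434970
φ(d₁) = (1/√(2π))·e^{−d₁²/2} = 0.349095
ν = S·φ(d₁)·√T = 51.390113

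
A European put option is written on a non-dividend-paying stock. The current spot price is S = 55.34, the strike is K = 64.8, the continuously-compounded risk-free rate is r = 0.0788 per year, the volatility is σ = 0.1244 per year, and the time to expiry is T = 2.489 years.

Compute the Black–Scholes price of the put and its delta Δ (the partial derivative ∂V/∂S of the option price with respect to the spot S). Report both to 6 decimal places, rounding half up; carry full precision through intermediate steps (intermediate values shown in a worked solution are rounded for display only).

price = 3.284711
Δ = -0.384609

σ√T = 0.1244·√2.489 = 0.196260
d₁ = (ln(S/K) + (r+σ²/2)T) / (σ√T) = (ln(55.34/64.8) + (0.0788+0.1244²/2)·2.489) / 0.196260 = (-0.157810 + 0.215392) / 0.196260 = 0.293399
d₂ = d₁ − σ√T = 0.293399 − 0.196260 = 0.097139
e^{−rT} = e^{−0.0788·2.489} = 0.821903
N(−d₁) = 0.384609,  N(−d₂) = 0.461308
Put price V = K·e^{−rT}·N(−d₂) − S·N(−d₁) = 24.568947 − 21.284236 = 3.284711
Δ = −N(−d₁) = -0.384609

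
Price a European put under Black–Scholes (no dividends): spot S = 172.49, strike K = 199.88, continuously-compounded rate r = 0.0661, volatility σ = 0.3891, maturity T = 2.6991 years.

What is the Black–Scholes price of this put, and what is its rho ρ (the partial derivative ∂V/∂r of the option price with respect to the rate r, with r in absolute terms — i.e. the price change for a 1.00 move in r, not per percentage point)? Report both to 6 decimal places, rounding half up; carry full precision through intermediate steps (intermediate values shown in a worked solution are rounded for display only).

price = 40.003800
ρ = -273.890095

σ√T = 0.3891·√2.6991 = 0.639250
d₁ = (ln(S/K) + (r+σ²/2)T) / (σ√T) = (ln(172.49/199.88) + (0.0661+0.3891²/2)·2.6991) / 0.639250 = (-0.147378 + 0.382731) / 0.639250 = 0.368170
d₂ = d₁ − σ√T = 0.368170 − 0.639250 = -0.271080
e^{−rT} = e^{−0.0661·2.6991} = 0.836599
N(−d₁) = 0.356373,  N(−d₂) = 0.606835
Put price V = K·e^{−rT}·N(−d₂) − S·N(−d₁) = 101.474601 − 61.470801 = 40.003800
ρ = −K·T·e^{−rT}·N(−d₂) = -273.890095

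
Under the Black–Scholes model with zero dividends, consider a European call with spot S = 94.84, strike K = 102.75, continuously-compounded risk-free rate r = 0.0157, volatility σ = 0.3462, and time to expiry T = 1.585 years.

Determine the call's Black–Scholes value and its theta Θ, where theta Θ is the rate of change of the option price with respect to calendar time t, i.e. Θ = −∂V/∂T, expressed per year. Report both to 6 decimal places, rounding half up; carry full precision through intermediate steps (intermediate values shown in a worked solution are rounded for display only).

σ√T = 0.3462·√1.585 = 0.435855
d₁ = (ln(S/K) + (r+σ²/2)T) / (σ√T) = (ln(94.84/102.75) + (0.0157+0.3462²/2)·1.585) / 0.435855 = (-0.080108 + 0.119869) / 0.435855 = 0.091227
d₂ = d₁ − σ√T = 0.091227 − 0.435855 = -0.344628
e^{−rT} = e^{−0.0157·1.585} = 0.975423
N(d₁) = 0.536344,  N(d₂) = 0.365187
Call price V = S·N(d₁) − K·e^{−rT}·N(d₂) = 50.866840 − 36.600747 = 14.266093
φ(d₁) = (1/√(2π))·e^{−d₁²/2} = 0.397286
Θ = −S·φ(d₁)·σ/(2√T) − r·K·e^{−rT}·N(d₂) = −5.180562 − 0.574632 = -5.755194

price = 14.266093
Θ = -5.755194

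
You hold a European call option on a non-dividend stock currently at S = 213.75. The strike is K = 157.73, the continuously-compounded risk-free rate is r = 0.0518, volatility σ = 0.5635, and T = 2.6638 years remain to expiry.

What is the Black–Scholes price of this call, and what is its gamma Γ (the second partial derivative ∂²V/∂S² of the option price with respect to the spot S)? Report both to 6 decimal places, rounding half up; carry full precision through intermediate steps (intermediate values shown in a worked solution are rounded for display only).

σ√T = 0.5635·√2.6638 = 0.919697
d₁ = (ln(S/K) + (r+σ²/2)T) / (σ√T) = (ln(213.75/157.73) + (0.0518+0.5635²/2)·2.6638) / 0.919697 = (0.303922 + 0.560906) / 0.919697 = 0.940341
d₂ = d₁ − σ√T = 0.940341 − 0.919697 = 0.020644
e^{−rT} = e^{−0.0518·2.6638} = 0.871112
N(d₁) = 0.826479,  N(d₂) = 0.508235
Call price V = S·N(d₁) − K·e^{−rT}·N(d₂) = 176.659798 − 69.831746 = 106.828052
φ(d₁) = (1/√(2π))·e^{−d₁²/2} = 0.256389
Γ = φ(d₁) / (S·σ·√T) = 0.001304

price = 106.828052
Γ = 0.001304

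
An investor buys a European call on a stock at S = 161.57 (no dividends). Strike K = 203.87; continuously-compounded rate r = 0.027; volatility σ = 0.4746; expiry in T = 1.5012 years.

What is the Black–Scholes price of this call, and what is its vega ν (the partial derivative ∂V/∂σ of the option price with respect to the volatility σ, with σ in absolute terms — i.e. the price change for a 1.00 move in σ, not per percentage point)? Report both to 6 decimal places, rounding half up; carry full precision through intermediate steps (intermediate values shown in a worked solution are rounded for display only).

price = 25.909585
ν = 78.913634

σ√T = 0.4746·√1.5012 = 0.581496
d₁ = (ln(S/K) + (r+σ²/2)T) / (σ√T) = (ln(161.57/203.87) + (0.027+0.4746²/2)·1.5012) / 0.581496 = (-0.232544 + 0.209601) / 0.581496 = -0.039454
d₂ = d₁ − σ√T = -0.039454 − 0.581496 = -0.620951
e^{−rT} = e^{−0.027·1.5012} = 0.960278
N(d₁) = 0.484264,  N(d₂) = 0.267316
Call price V = S·N(d₁) − K·e^{−rT}·N(d₂) = 78.242539 − 52.332954 = 25.909585
φ(d₁) = (1/√(2π))·e^{−d₁²/2} = 0.398632
ν = S·φ(d₁)·√T = 78.913634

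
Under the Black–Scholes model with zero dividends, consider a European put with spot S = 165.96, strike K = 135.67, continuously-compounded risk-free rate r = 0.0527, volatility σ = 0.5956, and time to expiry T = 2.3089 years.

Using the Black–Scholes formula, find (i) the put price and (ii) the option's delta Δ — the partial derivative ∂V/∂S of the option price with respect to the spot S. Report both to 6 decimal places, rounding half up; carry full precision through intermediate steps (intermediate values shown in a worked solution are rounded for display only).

σ√T = 0.5956·√2.3089 = 0.905018
d₁ = (ln(S/K) + (r+σ²/2)T) / (σ√T) = (ln(165.96/135.67) + (0.0527+0.5956²/2)·2.3089) / 0.905018 = (0.201521 + 0.531208) / 0.905018 = 0.809629
d₂ = d₁ − σ√T = 0.809629 − 0.905018 = -0.095389
e^{−rT} = e^{−0.0527·2.3089} = 0.885433
N(−d₁) = 0.209077,  N(−d₂) = 0.537997
Put price V = K·e^{−rT}·N(−d₂) − S·N(−d₁) = 64.627761 − 34.698354 = 29.929407
Δ = −N(−d₁) = -0.209077

price = 29.929407
Δ = -0.209077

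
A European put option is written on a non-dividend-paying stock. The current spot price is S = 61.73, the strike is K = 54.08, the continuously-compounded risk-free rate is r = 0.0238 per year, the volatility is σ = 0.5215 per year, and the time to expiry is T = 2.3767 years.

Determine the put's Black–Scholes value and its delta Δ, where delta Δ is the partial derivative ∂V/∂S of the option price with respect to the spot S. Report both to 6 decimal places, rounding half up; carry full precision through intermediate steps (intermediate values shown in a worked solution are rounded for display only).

σ√T = 0.5215·√2.3767 = 0.803973
d₁ = (ln(S/K) + (r+σ²/2)T) / (σ√T) = (ln(61.73/54.08) + (0.0238+0.5215²/2)·2.3767) / 0.803973 = (0.132306 + 0.379752) / 0.803973 = 0.636909
d₂ = d₁ − σ√T = 0.636909 − 0.803973 = -0.167064
e^{−rT} = e^{−0.0238·2.3767} = 0.945005
N(−d₁) = 0.262092,  N(−d₂) = 0.566340
Put price V = K·e^{−rT}·N(−d₂) − S·N(−d₁) = 28.943303 − 16.178950 = 12.764353
Δ = −N(−d₁) = -0.262092

price = 12.764353
Δ = -0.262092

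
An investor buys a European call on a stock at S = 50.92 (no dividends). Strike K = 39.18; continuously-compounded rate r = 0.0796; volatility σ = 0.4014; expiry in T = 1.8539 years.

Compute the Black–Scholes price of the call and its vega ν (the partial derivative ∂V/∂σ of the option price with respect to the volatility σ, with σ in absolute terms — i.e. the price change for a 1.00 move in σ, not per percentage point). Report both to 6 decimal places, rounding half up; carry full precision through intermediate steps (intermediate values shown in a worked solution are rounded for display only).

σ√T = 0.4014·√1.8539 = 0.546538
d₁ = (ln(S/K) + (r+σ²/2)T) / (σ√T) = (ln(50.92/39.18) + (0.0796+0.4014²/2)·1.8539) / 0.546538 = (0.262089 + 0.296922) / 0.546538 = 1.022823
d₂ = d₁ − σ√T = 1.022823 − 0.546538 = 0.476285
e^{−rT} = e^{−0.0796·1.8539} = 0.862802
N(d₁) = 0.846804,  N(d₂) = 0.683064
Call price V = S·N(d₁) − K·e^{−rT}·N(d₂) = 43.119271 − 23.090692 = 20.028579
φ(d₁) = (1/√(2π))·e^{−d₁²/2} = 0.236449
ν = S·φ(d₁)·√T = 16.393413

price = 20.028579
ν = 16.393413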